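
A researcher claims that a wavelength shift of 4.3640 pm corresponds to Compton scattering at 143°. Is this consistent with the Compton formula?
Yes, consistent

Calculate the expected shift for θ = 143°:

Δλ_expected = λ_C(1 - cos(143°))
Δλ_expected = 2.4263 × (1 - cos(143°))
Δλ_expected = 2.4263 × 1.7986
Δλ_expected = 4.3640 pm

Given shift: 4.3640 pm
Expected shift: 4.3640 pm
Difference: 0.0000 pm

The values match. This is consistent with Compton scattering at the stated angle.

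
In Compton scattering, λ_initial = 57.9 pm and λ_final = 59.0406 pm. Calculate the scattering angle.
58.00°

First find the wavelength shift:
Δλ = λ' - λ = 59.0406 - 57.9 = 1.1406 pm

Using Δλ = λ_C(1 - cos θ), with λ_C = h/(m_e·c) ≈ 2.42631024 pm:
cos θ = 1 - Δλ/λ_C
cos θ = 1 - 1.1406/2.42631024
cos θ = 0.529903

θ = arccos(0.529903)
θ = 58.00°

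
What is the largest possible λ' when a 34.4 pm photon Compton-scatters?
39.2526 pm (at θ = 180°)

The Compton shift is Δλ = λ_C(1 − cos θ).

Since cos θ ranges from −1 to 1, the factor (1 − cos θ) ranges from 0 to 2; the maximum shift occurs at θ = 180° (backscattering):
Δλ_max = 2λ_C = 2 × 2.4263 pm = 4.8526 pm

Maximum scattered wavelength:
λ'_max = λ₀ + Δλ_max = 34.4 + 4.8526 = 39.2526 pm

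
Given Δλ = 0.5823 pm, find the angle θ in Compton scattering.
40.54°

From the Compton formula Δλ = λ_C(1 - cos θ), we can solve for θ:

cos θ = 1 - Δλ/λ_C

Given:
- Δλ = 0.5823 pm
- λ_C = h/(m_e·c) ≈ 2.42631024 pm

cos θ = 1 - 0.5823/2.42631024
cos θ = 1 - 0.239994
cos θ = 0.760006

θ = arccos(0.760006)
θ = 40.54°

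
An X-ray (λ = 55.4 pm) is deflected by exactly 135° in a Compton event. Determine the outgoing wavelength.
59.5420 pm

Using the Compton formula: λ' = λ + λ_C(1 − cos θ)

For θ = 135°, cos θ = -√2/2 (exact) ≈ -0.7071, so:
1 − cos 135° = 1 − (-√2/2) ≈ 1.7071

Δλ = λ_C × 1.7071 = 2.4263 × 1.7071 = 4.1420 pm

λ' = 55.4 + 4.1420 = 59.5420 pm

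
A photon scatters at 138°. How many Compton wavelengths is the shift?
1.7431 λ_C

The Compton shift formula is:
Δλ = λ_C(1 - cos θ)

Dividing both sides by λ_C:
Δλ/λ_C = 1 - cos θ

For θ = 138°:
Δλ/λ_C = 1 - cos(138°)
Δλ/λ_C = 1 - -0.7431
Δλ/λ_C = 1.7431

This means the shift is 1.7431 × λ_C = 4.2294 pm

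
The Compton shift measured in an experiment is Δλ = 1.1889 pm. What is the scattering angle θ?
59.34°

From the Compton formula Δλ = λ_C(1 - cos θ), we can solve for θ:

cos θ = 1 - Δλ/λ_C

Given:
- Δλ = 1.1889 pm
- λ_C = h/(m_e·c) ≈ 2.42631024 pm

cos θ = 1 - 1.1889/2.42631024
cos θ = 1 - 0.490003
cos θ = 0.509997

θ = arccos(0.509997)
θ = 59.34°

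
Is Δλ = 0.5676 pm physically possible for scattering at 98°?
No, inconsistent

Calculate the expected shift for θ = 98°:

Δλ_expected = λ_C(1 - cos(98°))
Δλ_expected = 2.4263 × (1 - cos(98°))
Δλ_expected = 2.4263 × 1.1392
Δλ_expected = 2.7640 pm

Given shift: 0.5676 pm
Expected shift: 2.7640 pm
Difference: 2.1963 pm

The values do not match. The given shift corresponds to θ ≈ 40.0°, not 98°.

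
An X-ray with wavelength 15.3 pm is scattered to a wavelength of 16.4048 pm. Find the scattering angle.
57.00°

First find the wavelength shift:
Δλ = λ' - λ = 16.4048 - 15.3 = 1.1048 pm

Using Δλ = λ_C(1 - cos θ), with λ_C = h/(m_e·c) ≈ 2.42631024 pm:
cos θ = 1 - Δλ/λ_C
cos θ = 1 - 1.1048/2.42631024
cos θ = 0.544658

θ = arccos(0.544658)
θ = 57.00°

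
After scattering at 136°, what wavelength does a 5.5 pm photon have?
9.6717 pm

Using the Compton scattering formula:
λ' = λ + Δλ = λ + λ_C(1 - cos θ)

Given:
- Initial wavelength λ = 5.5 pm
- Scattering angle θ = 136°
- Compton wavelength λ_C ≈ 2.4263 pm

Calculate the shift:
Δλ = 2.4263 × (1 - cos(136°))
Δλ = 2.4263 × 1.7193
Δλ = 4.1717 pm

Final wavelength:
λ' = 5.5 + 4.1717 = 9.6717 pm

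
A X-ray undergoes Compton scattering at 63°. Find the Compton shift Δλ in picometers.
1.3248 pm

Using the Compton scattering formula:
Δλ = λ_C(1 - cos θ)

where λ_C = h/(m_e·c) ≈ 2.4263 pm is the Compton wavelength of an electron.

For θ = 63°:
cos(63°) = 0.4540
1 - cos(63°) = 0.5460

Δλ = 2.4263 × 0.5460
Δλ = 1.3248 pm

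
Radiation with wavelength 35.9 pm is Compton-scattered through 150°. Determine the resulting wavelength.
40.4276 pm

Using the Compton scattering formula:
λ' = λ + Δλ = λ + λ_C(1 - cos θ)

Given:
- Initial wavelength λ = 35.9 pm
- Scattering angle θ = 150°
- Compton wavelength λ_C ≈ 2.4263 pm

Calculate the shift:
Δλ = 2.4263 × (1 - cos(150°))
Δλ = 2.4263 × 1.8660
Δλ = 4.5276 pm

Final wavelength:
λ' = 35.9 + 4.5276 = 40.4276 pm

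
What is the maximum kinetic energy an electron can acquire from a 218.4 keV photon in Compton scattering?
100.6512 keV

Maximum energy transfer occurs at θ = 180° (backscattering).

Initial photon: E₀ = 218.4 keV → λ₀ = 5.6769 pm

Maximum Compton shift (at 180°):
Δλ_max = 2λ_C = 2 × 2.4263 = 4.8526 pm

Final wavelength:
λ' = 5.6769 + 4.8526 = 10.5296 pm

Minimum photon energy (maximum energy to electron):
E'_min = hc/λ' = 117.7488 keV

Maximum electron kinetic energy:
K_max = E₀ - E'_min = 218.4000 - 117.7488 = 100.6512 keV

(Intermediate values are shown rounded; full precision is carried through to the final answer.)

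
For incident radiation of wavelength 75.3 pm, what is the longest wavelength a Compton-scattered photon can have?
80.1526 pm (at θ = 180°)

The Compton shift is Δλ = λ_C(1 − cos θ).

Since cos θ ranges from −1 to 1, the factor (1 − cos θ) ranges from 0 to 2; the maximum shift occurs at θ = 180° (backscattering):
Δλ_max = 2λ_C = 2 × 2.4263 pm = 4.8526 pm

Maximum scattered wavelength:
λ'_max = λ₀ + Δλ_max = 75.3 + 4.8526 = 80.1526 pm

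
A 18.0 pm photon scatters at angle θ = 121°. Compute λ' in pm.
21.6760 pm

Using the Compton scattering formula:
λ' = λ + Δλ = λ + λ_C(1 - cos θ)

Given:
- Initial wavelength λ = 18.0 pm
- Scattering angle θ = 121°
- Compton wavelength λ_C ≈ 2.4263 pm

Calculate the shift:
Δλ = 2.4263 × (1 - cos(121°))
Δλ = 2.4263 × 1.5150
Δλ = 3.6760 pm

Final wavelength:
λ' = 18.0 + 3.6760 = 21.6760 pm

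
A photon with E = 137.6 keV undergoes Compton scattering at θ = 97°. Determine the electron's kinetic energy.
31.9240 keV

By energy conservation: K_e = E_initial - E_final

First find the scattered photon energy:
Initial wavelength: λ = hc/E = 9.0105 pm
Compton shift: Δλ = λ_C(1 - cos(97°)) = 2.7220 pm
Final wavelength: λ' = 9.0105 + 2.7220 = 11.7325 pm
Final photon energy: E' = hc/λ' = 105.6760 keV

Electron kinetic energy:
K_e = E - E' = 137.6000 - 105.6760 = 31.9240 keV

(Intermediate values are shown rounded; full precision is carried through to the final answer.)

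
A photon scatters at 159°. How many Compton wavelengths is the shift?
1.9336 λ_C

The Compton shift formula is:
Δλ = λ_C(1 - cos θ)

Dividing both sides by λ_C:
Δλ/λ_C = 1 - cos θ

For θ = 159°:
Δλ/λ_C = 1 - cos(159°)
Δλ/λ_C = 1 - -0.9336
Δλ/λ_C = 1.9336

This means the shift is 1.9336 × λ_C = 4.6915 pm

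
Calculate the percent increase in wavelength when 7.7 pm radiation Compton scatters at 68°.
19.7065%

Calculate the Compton shift:
Δλ = λ_C(1 - cos(68°))
Δλ = 2.4263 × (1 - cos(68°))
Δλ = 2.4263 × 0.6254
Δλ = 1.5174 pm

Percentage change:
(Δλ/λ₀) × 100 = (1.5174/7.7) × 100
= 19.7065%

(Intermediate values are shown rounded; full precision is carried through to the final answer.)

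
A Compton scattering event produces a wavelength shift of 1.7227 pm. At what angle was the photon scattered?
73.14°

From the Compton formula Δλ = λ_C(1 - cos θ), we can solve for θ:

cos θ = 1 - Δλ/λ_C

Given:
- Δλ = 1.7227 pm
- λ_C = h/(m_e·c) ≈ 2.42631024 pm

cos θ = 1 - 1.7227/2.42631024
cos θ = 1 - 0.710008
cos θ = 0.289992

θ = arccos(0.289992)
θ = 73.14°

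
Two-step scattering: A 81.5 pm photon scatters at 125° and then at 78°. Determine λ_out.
87.2398 pm

Apply Compton shift twice:

First scattering at θ₁ = 125°:
Δλ₁ = λ_C(1 - cos(125°))
Δλ₁ = 2.4263 × 1.5736
Δλ₁ = 3.8180 pm

After first scattering:
λ₁ = 81.5 + 3.8180 = 85.3180 pm

Second scattering at θ₂ = 78°:
Δλ₂ = λ_C(1 - cos(78°))
Δλ₂ = 2.4263 × 0.7921
Δλ₂ = 1.9219 pm

Final wavelength:
λ₂ = 85.3180 + 1.9219 = 87.2398 pm

Total shift: Δλ_total = 3.8180 + 1.9219 = 5.7398 pm

(Intermediate values are shown rounded; full precision is carried through to the final answer.)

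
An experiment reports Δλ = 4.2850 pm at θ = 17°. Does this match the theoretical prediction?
No, inconsistent

Calculate the expected shift for θ = 17°:

Δλ_expected = λ_C(1 - cos(17°))
Δλ_expected = 2.4263 × (1 - cos(17°))
Δλ_expected = 2.4263 × 0.0437
Δλ_expected = 0.1060 pm

Given shift: 4.2850 pm
Expected shift: 0.1060 pm
Difference: 4.1790 pm

The values do not match. The given shift corresponds to θ ≈ 140.0°, not 17°.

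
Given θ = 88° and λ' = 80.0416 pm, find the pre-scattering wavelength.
77.7000 pm

From λ' = λ + Δλ, we have λ = λ' - Δλ

First calculate the Compton shift:
Δλ = λ_C(1 - cos θ)
Δλ = 2.4263 × (1 - cos(88°))
Δλ = 2.4263 × 0.9651
Δλ = 2.3416 pm

Initial wavelength:
λ = λ' - Δλ
λ = 80.0416 - 2.3416
λ = 77.7000 pm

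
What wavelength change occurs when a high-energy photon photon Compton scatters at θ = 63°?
1.3248 pm

Using the Compton scattering formula:
Δλ = λ_C(1 - cos θ)

where λ_C = h/(m_e·c) ≈ 2.4263 pm is the Compton wavelength of an electron.

For θ = 63°:
cos(63°) = 0.4540
1 - cos(63°) = 0.5460

Δλ = 2.4263 × 0.5460
Δλ = 1.3248 pm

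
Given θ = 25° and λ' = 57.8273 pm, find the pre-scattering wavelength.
57.6000 pm

From λ' = λ + Δλ, we have λ = λ' - Δλ

First calculate the Compton shift:
Δλ = λ_C(1 - cos θ)
Δλ = 2.4263 × (1 - cos(25°))
Δλ = 2.4263 × 0.0937
Δλ = 0.2273 pm

Initial wavelength:
λ = λ' - Δλ
λ = 57.8273 - 0.2273
λ = 57.6000 pm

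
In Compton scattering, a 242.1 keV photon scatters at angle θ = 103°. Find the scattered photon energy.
153.1935 keV

First convert energy to wavelength:
λ = hc/E, with hc ≈ 1239.842 keV·pm (i.e. 1239.842 eV·nm)

For E = 242.1 keV = 242100 eV:
λ = 1239.842 keV·pm / 242.1 keV
λ = 5.1212 pm

Calculate the Compton shift:
Δλ = λ_C(1 - cos(103°)) = 2.4263 × 1.2250
Δλ = 2.9721 pm

Final wavelength:
λ' = 5.1212 + 2.9721 = 8.0933 pm

Final energy:
E' = hc/λ' = 1239.842 / 8.0933 = 153.1935 keV

(Intermediate values are shown rounded; full precision is carried through to the final answer.)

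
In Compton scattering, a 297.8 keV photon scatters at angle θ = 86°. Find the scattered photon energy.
193.1099 keV

First convert energy to wavelength:
λ = hc/E, with hc ≈ 1239.842 keV·pm (i.e. 1239.842 eV·nm)

For E = 297.8 keV = 297800 eV:
λ = 1239.842 keV·pm / 297.8 keV
λ = 4.1633 pm

Calculate the Compton shift:
Δλ = λ_C(1 - cos(86°)) = 2.4263 × 0.9302
Δλ = 2.2571 pm

Final wavelength:
λ' = 4.1633 + 2.2571 = 6.4204 pm

Final energy:
E' = hc/λ' = 1239.842 / 6.4204 = 193.1099 keV

(Intermediate values are shown rounded; full precision is carried through to the final answer.)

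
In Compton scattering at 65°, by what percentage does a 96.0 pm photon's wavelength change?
1.4593%

Calculate the Compton shift:
Δλ = λ_C(1 - cos(65°))
Δλ = 2.4263 × (1 - cos(65°))
Δλ = 2.4263 × 0.5774
Δλ = 1.4009 pm

Percentage change:
(Δλ/λ₀) × 100 = (1.4009/96.0) × 100
= 1.4593%

(Intermediate values are shown rounded; full precision is carried through to the final answer.)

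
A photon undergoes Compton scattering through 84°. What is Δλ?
2.1727 pm

Using the Compton scattering formula:
Δλ = λ_C(1 - cos θ)

where λ_C = h/(m_e·c) ≈ 2.4263 pm is the Compton wavelength of an electron.

For θ = 84°:
cos(84°) = 0.1045
1 - cos(84°) = 0.8955

Δλ = 2.4263 × 0.8955
Δλ = 2.1727 pm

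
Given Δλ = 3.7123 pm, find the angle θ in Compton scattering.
122.01°

From the Compton formula Δλ = λ_C(1 - cos θ), we can solve for θ:

cos θ = 1 - Δλ/λ_C

Given:
- Δλ = 3.7123 pm
- λ_C = h/(m_e·c) ≈ 2.42631024 pm

cos θ = 1 - 3.7123/2.42631024
cos θ = 1 - 1.530019
cos θ = -0.530019

θ = arccos(-0.530019)
θ = 122.01°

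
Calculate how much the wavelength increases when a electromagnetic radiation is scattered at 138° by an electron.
4.2294 pm

Using the Compton scattering formula:
Δλ = λ_C(1 - cos θ)

where λ_C = h/(m_e·c) ≈ 2.4263 pm is the Compton wavelength of an electron.

For θ = 138°:
cos(138°) = -0.7431
1 - cos(138°) = 1.7431

Δλ = 2.4263 × 1.7431
Δλ = 4.2294 pm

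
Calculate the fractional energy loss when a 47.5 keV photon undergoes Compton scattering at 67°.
0.0536 (or 5.36%)

Calculate initial and final photon energies:

Initial: E₀ = 47.5 keV → λ₀ = 26.1019 pm
Compton shift: Δλ = 1.4783 pm
Final wavelength: λ' = 27.5802 pm
Final energy: E' = 44.9540 keV

Fractional energy loss:
(E₀ - E')/E₀ = (47.5000 - 44.9540)/47.5000
= 2.5460/47.5000
= 0.0536
= 5.36%

(Intermediate values are shown rounded; full precision is carried through to the final answer.)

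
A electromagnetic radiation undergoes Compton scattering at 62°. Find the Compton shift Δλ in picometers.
1.2872 pm

Using the Compton scattering formula:
Δλ = λ_C(1 - cos θ)

where λ_C = h/(m_e·c) ≈ 2.4263 pm is the Compton wavelength of an electron.

For θ = 62°:
cos(62°) = 0.4695
1 - cos(62°) = 0.5305

Δλ = 2.4263 × 0.5305
Δλ = 1.2872 pm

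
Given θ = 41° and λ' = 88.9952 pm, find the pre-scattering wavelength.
88.4000 pm

From λ' = λ + Δλ, we have λ = λ' - Δλ

First calculate the Compton shift:
Δλ = λ_C(1 - cos θ)
Δλ = 2.4263 × (1 - cos(41°))
Δλ = 2.4263 × 0.2453
Δλ = 0.5952 pm

Initial wavelength:
λ = λ' - Δλ
λ = 88.9952 - 0.5952
λ = 88.4000 pm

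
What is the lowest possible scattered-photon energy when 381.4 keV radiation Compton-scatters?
153.0030 keV (at θ = 180°)

The scattered photon has minimum energy when its wavelength is maximum, i.e., when the Compton shift Δλ = λ_C(1 − cos θ) is maximum. This occurs at θ = 180° (backscattering), giving Δλ_max = 2λ_C = 4.8526 pm.

Initial wavelength: λ₀ = hc/E₀ = 3.2508 pm
Maximum final wavelength: λ'_max = λ₀ + 2λ_C = 3.2508 + 4.8526 = 8.1034 pm
Minimum final energy: E'_min = hc/λ'_max = 153.0030 keV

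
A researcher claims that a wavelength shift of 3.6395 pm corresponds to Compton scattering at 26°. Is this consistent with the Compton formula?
No, inconsistent

Calculate the expected shift for θ = 26°:

Δλ_expected = λ_C(1 - cos(26°))
Δλ_expected = 2.4263 × (1 - cos(26°))
Δλ_expected = 2.4263 × 0.1012
Δλ_expected = 0.2456 pm

Given shift: 3.6395 pm
Expected shift: 0.2456 pm
Difference: 3.3939 pm

The values do not match. The given shift corresponds to θ ≈ 120.0°, not 26°.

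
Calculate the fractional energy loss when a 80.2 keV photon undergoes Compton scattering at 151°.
0.2273 (or 22.73%)

Calculate initial and final photon energies:

Initial: E₀ = 80.2 keV → λ₀ = 15.4594 pm
Compton shift: Δλ = 4.5484 pm
Final wavelength: λ' = 20.0078 pm
Final energy: E' = 61.9680 keV

Fractional energy loss:
(E₀ - E')/E₀ = (80.2000 - 61.9680)/80.2000
= 18.2320/80.2000
= 0.2273
= 22.73%

(Intermediate values are shown rounded; full precision is carried through to the final answer.)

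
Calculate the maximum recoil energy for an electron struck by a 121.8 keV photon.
39.3195 keV

Maximum energy transfer occurs at θ = 180° (backscattering).

Initial photon: E₀ = 121.8 keV → λ₀ = 10.1793 pm

Maximum Compton shift (at 180°):
Δλ_max = 2λ_C = 2 × 2.4263 = 4.8526 pm

Final wavelength:
λ' = 10.1793 + 4.8526 = 15.0319 pm

Minimum photon energy (maximum energy to electron):
E'_min = hc/λ' = 82.4805 keV

Maximum electron kinetic energy:
K_max = E₀ - E'_min = 121.8000 - 82.4805 = 39.3195 keV

(Intermediate values are shown rounded; full precision is carried through to the final answer.)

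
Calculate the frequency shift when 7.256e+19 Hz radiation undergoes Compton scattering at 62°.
1.724e+19 Hz (decrease)

Convert frequency to wavelength (c = 299792458 m/s):
λ₀ = c/f₀ = 299792458/7.256e+19 = 4.1316491e-12 m = 4.1316 pm

Calculate Compton shift:
Δλ = λ_C(1 - cos(62°)) = 1.2872 pm

Final wavelength:
λ' = λ₀ + Δλ = 4.1316 + 1.2872 = 5.4189 pm

Final frequency:
f' = c/λ' = 299792458/5.4188757e-12 = 5.5323738e+19 Hz

Frequency shift (decrease):
Δf = f₀ - f' = 7.256e+19 - 5.5323738e+19 = 1.724e+19 Hz

(Intermediate values are shown rounded; full precision is carried through to the final answer.)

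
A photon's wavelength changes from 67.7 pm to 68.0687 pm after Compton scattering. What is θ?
32.00°

First find the wavelength shift:
Δλ = λ' - λ = 68.0687 - 67.7 = 0.3687 pm

Using Δλ = λ_C(1 - cos θ), with λ_C = h/(m_e·c) ≈ 2.42631024 pm:
cos θ = 1 - Δλ/λ_C
cos θ = 1 - 0.3687/2.42631024
cos θ = 0.848041

θ = arccos(0.848041)
θ = 32.00°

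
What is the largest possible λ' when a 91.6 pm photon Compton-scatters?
96.4526 pm (at θ = 180°)

The Compton shift is Δλ = λ_C(1 − cos θ).

Since cos θ ranges from −1 to 1, the factor (1 − cos θ) ranges from 0 to 2; the maximum shift occurs at θ = 180° (backscattering):
Δλ_max = 2λ_C = 2 × 2.4263 pm = 4.8526 pm

Maximum scattered wavelength:
λ'_max = λ₀ + Δλ_max = 91.6 + 4.8526 = 96.4526 pm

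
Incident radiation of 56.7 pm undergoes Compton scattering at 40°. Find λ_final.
57.2676 pm

Using the Compton scattering formula:
λ' = λ + Δλ = λ + λ_C(1 - cos θ)

Given:
- Initial wavelength λ = 56.7 pm
- Scattering angle θ = 40°
- Compton wavelength λ_C ≈ 2.4263 pm

Calculate the shift:
Δλ = 2.4263 × (1 - cos(40°))
Δλ = 2.4263 × 0.2340
Δλ = 0.5676 pm

Final wavelength:
λ' = 56.7 + 0.5676 = 57.2676 pm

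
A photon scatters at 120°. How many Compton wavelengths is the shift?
1.5000 λ_C

The Compton shift formula is:
Δλ = λ_C(1 - cos θ)

Dividing both sides by λ_C:
Δλ/λ_C = 1 - cos θ

For θ = 120°:
Δλ/λ_C = 1 - cos(120°)
Δλ/λ_C = 1 - -0.5000
Δλ/λ_C = 1.5000

This means the shift is 1.5000 × λ_C = 3.6395 pm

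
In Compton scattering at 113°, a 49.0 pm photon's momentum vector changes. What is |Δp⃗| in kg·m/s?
2.1831e-23 kg·m/s

Photon momentum magnitude is p = h/λ.

Initial momentum:
p₀ = h/λ = 6.6261e-34/4.9000e-11 = 1.3523e-23 kg·m/s

After scattering:
λ' = λ + Δλ = 49.0 + 3.3743 = 52.3743 pm
p' = h/λ' = 6.6261e-34/5.2374e-11 = 1.2651e-23 kg·m/s

Momentum is a vector; the scattered photon's direction makes angle θ = 113° with the incident direction. The magnitude of the vector change Δp⃗ = p⃗₀ − p⃗' is found from the law of cosines:
|Δp⃗|² = p₀² + p'² − 2p₀p'cos θ
|Δp⃗|² = (1.3523e-23)² + (1.2651e-23)² − 2·1.3523e-23·1.2651e-23·cos(113°)
|Δp⃗| = 2.1831e-23 kg·m/s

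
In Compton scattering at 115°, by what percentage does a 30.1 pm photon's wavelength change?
11.4675%

Calculate the Compton shift:
Δλ = λ_C(1 - cos(115°))
Δλ = 2.4263 × (1 - cos(115°))
Δλ = 2.4263 × 1.4226
Δλ = 3.4517 pm

Percentage change:
(Δλ/λ₀) × 100 = (3.4517/30.1) × 100
= 11.4675%

(Intermediate values are shown rounded; full precision is carried through to the final answer.)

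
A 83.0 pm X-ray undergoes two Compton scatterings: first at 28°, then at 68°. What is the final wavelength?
84.8014 pm

Apply Compton shift twice:

First scattering at θ₁ = 28°:
Δλ₁ = λ_C(1 - cos(28°))
Δλ₁ = 2.4263 × 0.1171
Δλ₁ = 0.2840 pm

After first scattering:
λ₁ = 83.0 + 0.2840 = 83.2840 pm

Second scattering at θ₂ = 68°:
Δλ₂ = λ_C(1 - cos(68°))
Δλ₂ = 2.4263 × 0.6254
Δλ₂ = 1.5174 pm

Final wavelength:
λ₂ = 83.2840 + 1.5174 = 84.8014 pm

Total shift: Δλ_total = 0.2840 + 1.5174 = 1.8014 pm

(Intermediate values are shown rounded; full precision is carried through to the final answer.)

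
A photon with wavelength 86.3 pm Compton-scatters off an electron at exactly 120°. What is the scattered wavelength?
89.9395 pm

Using the Compton formula: λ' = λ + λ_C(1 − cos θ)

For θ = 120°, cos θ = -1/2 (exact) = -0.5000, so:
1 − cos 120° = 1 − (-1/2) = 1.5000

Δλ = λ_C × 1.5000 = 2.4263 × 1.5000 = 3.6395 pm

λ' = 86.3 + 3.6395 = 89.9395 pm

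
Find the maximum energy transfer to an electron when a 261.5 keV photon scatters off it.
132.2675 keV

Maximum energy transfer occurs at θ = 180° (backscattering).

Initial photon: E₀ = 261.5 keV → λ₀ = 4.7413 pm

Maximum Compton shift (at 180°):
Δλ_max = 2λ_C = 2 × 2.4263 = 4.8526 pm

Final wavelength:
λ' = 4.7413 + 4.8526 = 9.5939 pm

Minimum photon energy (maximum energy to electron):
E'_min = hc/λ' = 129.2325 keV

Maximum electron kinetic energy:
K_max = E₀ - E'_min = 261.5000 - 129.2325 = 132.2675 keV

(Intermediate values are shown rounded; full precision is carried through to the final answer.)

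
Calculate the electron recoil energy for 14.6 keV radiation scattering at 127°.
0.6389 keV

By energy conservation: K_e = E_initial - E_final

First find the scattered photon energy:
Initial wavelength: λ = hc/E = 84.9207 pm
Compton shift: Δλ = λ_C(1 - cos(127°)) = 3.8865 pm
Final wavelength: λ' = 84.9207 + 3.8865 = 88.8072 pm
Final photon energy: E' = hc/λ' = 13.9611 keV

Electron kinetic energy:
K_e = E - E' = 14.6000 - 13.9611 = 0.6389 keV

(Intermediate values are shown rounded; full precision is carried through to the final answer.)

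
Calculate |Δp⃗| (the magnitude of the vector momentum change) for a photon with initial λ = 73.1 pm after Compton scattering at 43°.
6.6153e-24 kg·m/s

Photon momentum magnitude is p = h/λ.

Initial momentum:
p₀ = h/λ = 6.6261e-34/7.3100e-11 = 9.0644e-24 kg·m/s

After scattering:
λ' = λ + Δλ = 73.1 + 0.6518 = 73.7518 pm
p' = h/λ' = 6.6261e-34/7.3752e-11 = 8.9843e-24 kg·m/s

Momentum is a vector; the scattered photon's direction makes angle θ = 43° with the incident direction. The magnitude of the vector change Δp⃗ = p⃗₀ − p⃗' is found from the law of cosines:
|Δp⃗|² = p₀² + p'² − 2p₀p'cos θ
|Δp⃗|² = (9.0644e-24)² + (8.9843e-24)² − 2·9.0644e-24·8.9843e-24·cos(43°)
|Δp⃗| = 6.6153e-24 kg·m/s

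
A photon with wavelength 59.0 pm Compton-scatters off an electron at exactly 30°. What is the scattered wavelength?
59.3251 pm

Using the Compton formula: λ' = λ + λ_C(1 − cos θ)

For θ = 30°, cos θ = √3/2 (exact) ≈ 0.8660, so:
1 − cos 30° = 1 − (√3/2) ≈ 0.1340

Δλ = λ_C × 0.1340 = 2.4263 × 0.1340 = 0.3251 pm

λ' = 59.0 + 0.3251 = 59.3251 pm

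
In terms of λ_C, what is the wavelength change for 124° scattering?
1.5592 λ_C

The Compton shift formula is:
Δλ = λ_C(1 - cos θ)

Dividing both sides by λ_C:
Δλ/λ_C = 1 - cos θ

For θ = 124°:
Δλ/λ_C = 1 - cos(124°)
Δλ/λ_C = 1 - -0.5592
Δλ/λ_C = 1.5592

This means the shift is 1.5592 × λ_C = 3.7831 pm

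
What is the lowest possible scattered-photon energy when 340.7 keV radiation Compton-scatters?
146.0060 keV (at θ = 180°)

The scattered photon has minimum energy when its wavelength is maximum, i.e., when the Compton shift Δλ = λ_C(1 − cos θ) is maximum. This occurs at θ = 180° (backscattering), giving Δλ_max = 2λ_C = 4.8526 pm.

Initial wavelength: λ₀ = hc/E₀ = 3.6391 pm
Maximum final wavelength: λ'_max = λ₀ + 2λ_C = 3.6391 + 4.8526 = 8.4917 pm
Minimum final energy: E'_min = hc/λ'_max = 146.0060 keV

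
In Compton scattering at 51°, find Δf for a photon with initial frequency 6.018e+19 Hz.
9.203e+18 Hz (decrease)

Convert frequency to wavelength (c = 299792458 m/s):
λ₀ = c/f₀ = 299792458/6.018e+19 = 4.9815962e-12 m = 4.9816 pm

Calculate Compton shift:
Δλ = λ_C(1 - cos(51°)) = 0.8994 pm

Final wavelength:
λ' = λ₀ + Δλ = 4.9816 + 0.8994 = 5.8810 pm

Final frequency:
f' = c/λ' = 299792458/5.8809799e-12 = 5.0976617e+19 Hz

Frequency shift (decrease):
Δf = f₀ - f' = 6.018e+19 - 5.0976617e+19 = 9.203e+18 Hz

(Intermediate values are shown rounded; full precision is carried through to the final answer.)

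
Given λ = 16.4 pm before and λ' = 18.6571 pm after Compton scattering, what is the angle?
86.00°

First find the wavelength shift:
Δλ = λ' - λ = 18.6571 - 16.4 = 2.2571 pm

Using Δλ = λ_C(1 - cos θ), with λ_C = h/(m_e·c) ≈ 2.42631024 pm:
cos θ = 1 - Δλ/λ_C
cos θ = 1 - 2.2571/2.42631024
cos θ = 0.069740

θ = arccos(0.069740)
θ = 86.00°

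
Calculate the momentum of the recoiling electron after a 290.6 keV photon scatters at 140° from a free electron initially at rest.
2.2036e-22 kg·m/s

The electron is initially at rest, so by conservation of momentum:
p⃗_e = p⃗₀ − p⃗'  (incident photon momentum minus scattered photon momentum)

Photon momentum magnitudes (p = h/λ = E/c):
λ₀ = hc/E₀ = 4.2665 pm → p₀ = h/λ₀ = 1.5530e-22 kg·m/s
Δλ = λ_C(1 − cos 140°) = 4.2850 pm
λ' = 8.5515 pm → p' = h/λ' = 7.7485e-23 kg·m/s

The scattered photon makes angle θ = 140° with the incident direction, so by the law of cosines:
|p⃗_e|² = p₀² + p'² − 2p₀p'cos θ
|p⃗_e|² = (1.5530e-22)² + (7.7485e-23)² − 2·1.5530e-22·7.7485e-23·cos(140°)
|p⃗_e| = 2.2036e-22 kg·m/s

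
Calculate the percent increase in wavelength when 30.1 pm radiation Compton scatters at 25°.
0.7552%

Calculate the Compton shift:
Δλ = λ_C(1 - cos(25°))
Δλ = 2.4263 × (1 - cos(25°))
Δλ = 2.4263 × 0.0937
Δλ = 0.2273 pm

Percentage change:
(Δλ/λ₀) × 100 = (0.2273/30.1) × 100
= 0.7552%

(Intermediate values are shown rounded; full precision is carried through to the final answer.)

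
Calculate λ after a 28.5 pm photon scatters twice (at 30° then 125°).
32.6430 pm

Apply Compton shift twice:

First scattering at θ₁ = 30°:
Δλ₁ = λ_C(1 - cos(30°))
Δλ₁ = 2.4263 × 0.1340
Δλ₁ = 0.3251 pm

After first scattering:
λ₁ = 28.5 + 0.3251 = 28.8251 pm

Second scattering at θ₂ = 125°:
Δλ₂ = λ_C(1 - cos(125°))
Δλ₂ = 2.4263 × 1.5736
Δλ₂ = 3.8180 pm

Final wavelength:
λ₂ = 28.8251 + 3.8180 = 32.6430 pm

Total shift: Δλ_total = 0.3251 + 3.8180 = 4.1430 pm

(Intermediate values are shown rounded; full precision is carried through to the final answer.)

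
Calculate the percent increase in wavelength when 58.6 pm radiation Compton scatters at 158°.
7.9794%

Calculate the Compton shift:
Δλ = λ_C(1 - cos(158°))
Δλ = 2.4263 × (1 - cos(158°))
Δλ = 2.4263 × 1.9272
Δλ = 4.6759 pm

Percentage change:
(Δλ/λ₀) × 100 = (4.6759/58.6) × 100
= 7.9794%

(Intermediate values are shown rounded; full precision is carried through to the final answer.)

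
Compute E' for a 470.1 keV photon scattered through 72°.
287.4036 keV

First convert energy to wavelength:
λ = hc/E, with hc ≈ 1239.842 keV·pm (i.e. 1239.842 eV·nm)

For E = 470.1 keV = 470100 eV:
λ = 1239.842 keV·pm / 470.1 keV
λ = 2.6374 pm

Calculate the Compton shift:
Δλ = λ_C(1 - cos(72°)) = 2.4263 × 0.6910
Δλ = 1.6765 pm

Final wavelength:
λ' = 2.6374 + 1.6765 = 4.3139 pm

Final energy:
E' = hc/λ' = 1239.842 / 4.3139 = 287.4036 keV

(Intermediate values are shown rounded; full precision is carried through to the final answer.)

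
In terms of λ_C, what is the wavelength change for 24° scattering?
0.0865 λ_C

The Compton shift formula is:
Δλ = λ_C(1 - cos θ)

Dividing both sides by λ_C:
Δλ/λ_C = 1 - cos θ

For θ = 24°:
Δλ/λ_C = 1 - cos(24°)
Δλ/λ_C = 1 - 0.9135
Δλ/λ_C = 0.0865

This means the shift is 0.0865 × λ_C = 0.2098 pm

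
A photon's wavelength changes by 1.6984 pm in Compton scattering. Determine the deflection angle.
72.54°

From the Compton formula Δλ = λ_C(1 - cos θ), we can solve for θ:

cos θ = 1 - Δλ/λ_C

Given:
- Δλ = 1.6984 pm
- λ_C = h/(m_e·c) ≈ 2.42631024 pm

cos θ = 1 - 1.6984/2.42631024
cos θ = 1 - 0.699993
cos θ = 0.300007

θ = arccos(0.300007)
θ = 72.54°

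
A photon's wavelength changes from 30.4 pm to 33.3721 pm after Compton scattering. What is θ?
103.00°

First find the wavelength shift:
Δλ = λ' - λ = 33.3721 - 30.4 = 2.9721 pm

Using Δλ = λ_C(1 - cos θ), with λ_C = h/(m_e·c) ≈ 2.42631024 pm:
cos θ = 1 - Δλ/λ_C
cos θ = 1 - 2.9721/2.42631024
cos θ = -0.224946

θ = arccos(-0.224946)
θ = 103.00°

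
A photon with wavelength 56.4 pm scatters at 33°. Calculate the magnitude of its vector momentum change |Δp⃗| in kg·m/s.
6.6509e-24 kg·m/s

Photon momentum magnitude is p = h/λ.

Initial momentum:
p₀ = h/λ = 6.6261e-34/5.6400e-11 = 1.1748e-23 kg·m/s

After scattering:
λ' = λ + Δλ = 56.4 + 0.3914 = 56.7914 pm
p' = h/λ' = 6.6261e-34/5.6791e-11 = 1.1667e-23 kg·m/s

Momentum is a vector; the scattered photon's direction makes angle θ = 33° with the incident direction. The magnitude of the vector change Δp⃗ = p⃗₀ − p⃗' is found from the law of cosines:
|Δp⃗|² = p₀² + p'² − 2p₀p'cos θ
|Δp⃗|² = (1.1748e-23)² + (1.1667e-23)² − 2·1.1748e-23·1.1667e-23·cos(33°)
|Δp⃗| = 6.6509e-24 kg·m/s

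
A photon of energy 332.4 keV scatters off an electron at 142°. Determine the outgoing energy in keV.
153.6695 keV

First convert energy to wavelength:
λ = hc/E, with hc ≈ 1239.842 keV·pm (i.e. 1239.842 eV·nm)

For E = 332.4 keV = 332400 eV:
λ = 1239.842 keV·pm / 332.4 keV
λ = 3.7300 pm

Calculate the Compton shift:
Δλ = λ_C(1 - cos(142°)) = 2.4263 × 1.7880
Δλ = 4.3383 pm

Final wavelength:
λ' = 3.7300 + 4.3383 = 8.0682 pm

Final energy:
E' = hc/λ' = 1239.842 / 8.0682 = 153.6695 keV

(Intermediate values are shown rounded; full precision is carried through to the final answer.)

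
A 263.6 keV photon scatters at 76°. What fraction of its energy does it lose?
0.2811 (or 28.11%)

Calculate initial and final photon energies:

Initial: E₀ = 263.6 keV → λ₀ = 4.7035 pm
Compton shift: Δλ = 1.8393 pm
Final wavelength: λ' = 6.5428 pm
Final energy: E' = 189.4963 keV

Fractional energy loss:
(E₀ - E')/E₀ = (263.6000 - 189.4963)/263.6000
= 74.1037/263.6000
= 0.2811
= 28.11%

(Intermediate values are shown rounded; full precision is carried through to the final answer.)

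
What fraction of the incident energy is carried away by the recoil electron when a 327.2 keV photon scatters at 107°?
0.4528 (or 45.28%)

Calculate initial and final photon energies:

Initial: E₀ = 327.2 keV → λ₀ = 3.7892 pm
Compton shift: Δλ = 3.1357 pm
Final wavelength: λ' = 6.9249 pm
Final energy: E' = 179.0400 keV

Fractional energy loss:
(E₀ - E')/E₀ = (327.2000 - 179.0400)/327.2000
= 148.1600/327.2000
= 0.4528
= 45.28%

(Intermediate values are shown rounded; full precision is carried through to the final answer.)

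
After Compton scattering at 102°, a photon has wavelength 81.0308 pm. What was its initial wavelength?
78.1000 pm

From λ' = λ + Δλ, we have λ = λ' - Δλ

First calculate the Compton shift:
Δλ = λ_C(1 - cos θ)
Δλ = 2.4263 × (1 - cos(102°))
Δλ = 2.4263 × 1.2079
Δλ = 2.9308 pm

Initial wavelength:
λ = λ' - Δλ
λ = 81.0308 - 2.9308
λ = 78.1000 pm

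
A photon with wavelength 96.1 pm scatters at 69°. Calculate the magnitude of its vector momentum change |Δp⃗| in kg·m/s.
7.7490e-24 kg·m/s

Photon momentum magnitude is p = h/λ.

Initial momentum:
p₀ = h/λ = 6.6261e-34/9.6100e-11 = 6.8950e-24 kg·m/s

After scattering:
λ' = λ + Δλ = 96.1 + 1.5568 = 97.6568 pm
p' = h/λ' = 6.6261e-34/9.7657e-11 = 6.7851e-24 kg·m/s

Momentum is a vector; the scattered photon's direction makes angle θ = 69° with the incident direction. The magnitude of the vector change Δp⃗ = p⃗₀ − p⃗' is found from the law of cosines:
|Δp⃗|² = p₀² + p'² − 2p₀p'cos θ
|Δp⃗|² = (6.8950e-24)² + (6.7851e-24)² − 2·6.8950e-24·6.7851e-24·cos(69°)
|Δp⃗| = 7.7490e-24 kg·m/s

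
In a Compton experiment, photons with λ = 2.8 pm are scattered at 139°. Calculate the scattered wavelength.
7.0575 pm

Using the Compton scattering formula:
λ' = λ + Δλ = λ + λ_C(1 - cos θ)

Given:
- Initial wavelength λ = 2.8 pm
- Scattering angle θ = 139°
- Compton wavelength λ_C ≈ 2.4263 pm

Calculate the shift:
Δλ = 2.4263 × (1 - cos(139°))
Δλ = 2.4263 × 1.7547
Δλ = 4.2575 pm

Final wavelength:
λ' = 2.8 + 4.2575 = 7.0575 pm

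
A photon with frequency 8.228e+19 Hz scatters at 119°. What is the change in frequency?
4.091e+19 Hz (decrease)

Convert frequency to wavelength (c = 299792458 m/s):
λ₀ = c/f₀ = 299792458/8.228e+19 = 3.6435641e-12 m = 3.6436 pm

Calculate Compton shift:
Δλ = λ_C(1 - cos(119°)) = 3.6026 pm

Final wavelength:
λ' = λ₀ + Δλ = 3.6436 + 3.6026 = 7.2462 pm

Final frequency:
f' = c/λ' = 299792458/7.2461729e-12 = 4.1372523e+19 Hz

Frequency shift (decrease):
Δf = f₀ - f' = 8.228e+19 - 4.1372523e+19 = 4.091e+19 Hz

(Intermediate values are shown rounded; full precision is carried through to the final answer.)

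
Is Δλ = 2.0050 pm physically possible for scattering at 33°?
No, inconsistent

Calculate the expected shift for θ = 33°:

Δλ_expected = λ_C(1 - cos(33°))
Δλ_expected = 2.4263 × (1 - cos(33°))
Δλ_expected = 2.4263 × 0.1613
Δλ_expected = 0.3914 pm

Given shift: 2.0050 pm
Expected shift: 0.3914 pm
Difference: 1.6136 pm

The values do not match. The given shift corresponds to θ ≈ 80.0°, not 33°.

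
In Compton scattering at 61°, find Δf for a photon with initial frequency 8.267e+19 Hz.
2.119e+19 Hz (decrease)

Convert frequency to wavelength (c = 299792458 m/s):
λ₀ = c/f₀ = 299792458/8.267e+19 = 3.6263754e-12 m = 3.6264 pm

Calculate Compton shift:
Δλ = λ_C(1 - cos(61°)) = 1.2500 pm

Final wavelength:
λ' = λ₀ + Δλ = 3.6264 + 1.2500 = 4.8764 pm

Final frequency:
f' = c/λ' = 299792458/4.8763871e-12 = 6.1478396e+19 Hz

Frequency shift (decrease):
Δf = f₀ - f' = 8.267e+19 - 6.1478396e+19 = 2.119e+19 Hz

(Intermediate values are shown rounded; full precision is carried through to the final answer.)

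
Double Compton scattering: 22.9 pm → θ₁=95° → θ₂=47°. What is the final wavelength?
26.3093 pm

Apply Compton shift twice:

First scattering at θ₁ = 95°:
Δλ₁ = λ_C(1 - cos(95°))
Δλ₁ = 2.4263 × 1.0872
Δλ₁ = 2.6378 pm

After first scattering:
λ₁ = 22.9 + 2.6378 = 25.5378 pm

Second scattering at θ₂ = 47°:
Δλ₂ = λ_C(1 - cos(47°))
Δλ₂ = 2.4263 × 0.3180
Δλ₂ = 0.7716 pm

Final wavelength:
λ₂ = 25.5378 + 0.7716 = 26.3093 pm

Total shift: Δλ_total = 2.6378 + 0.7716 = 3.4093 pm

(Intermediate values are shown rounded; full precision is carried through to the final answer.)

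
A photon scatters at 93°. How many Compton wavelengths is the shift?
1.0523 λ_C

The Compton shift formula is:
Δλ = λ_C(1 - cos θ)

Dividing both sides by λ_C:
Δλ/λ_C = 1 - cos θ

For θ = 93°:
Δλ/λ_C = 1 - cos(93°)
Δλ/λ_C = 1 - -0.0523
Δλ/λ_C = 1.0523

This means the shift is 1.0523 × λ_C = 2.5533 pm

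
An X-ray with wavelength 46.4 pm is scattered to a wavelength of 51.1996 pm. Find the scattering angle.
168.00°

First find the wavelength shift:
Δλ = λ' - λ = 51.1996 - 46.4 = 4.7996 pm

Using Δλ = λ_C(1 - cos θ), with λ_C = h/(m_e·c) ≈ 2.42631024 pm:
cos θ = 1 - Δλ/λ_C
cos θ = 1 - 4.7996/2.42631024
cos θ = -0.978148

θ = arccos(-0.978148)
θ = 168.00°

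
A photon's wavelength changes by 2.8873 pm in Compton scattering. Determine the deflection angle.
100.95°

From the Compton formula Δλ = λ_C(1 - cos θ), we can solve for θ:

cos θ = 1 - Δλ/λ_C

Given:
- Δλ = 2.8873 pm
- λ_C = h/(m_e·c) ≈ 2.42631024 pm

cos θ = 1 - 2.8873/2.42631024
cos θ = 1 - 1.189996
cos θ = -0.189996

θ = arccos(-0.189996)
θ = 100.95°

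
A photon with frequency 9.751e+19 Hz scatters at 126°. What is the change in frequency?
5.423e+19 Hz (decrease)

Convert frequency to wavelength (c = 299792458 m/s):
λ₀ = c/f₀ = 299792458/9.751e+19 = 3.0744791e-12 m = 3.0745 pm

Calculate Compton shift:
Δλ = λ_C(1 - cos(126°)) = 3.8525 pm

Final wavelength:
λ' = λ₀ + Δλ = 3.0745 + 3.8525 = 6.9269 pm

Final frequency:
f' = c/λ' = 299792458/6.9269387e-12 = 4.3279213e+19 Hz

Frequency shift (decrease):
Δf = f₀ - f' = 9.751e+19 - 4.3279213e+19 = 5.423e+19 Hz

(Intermediate values are shown rounded; full precision is carried through to the final answer.)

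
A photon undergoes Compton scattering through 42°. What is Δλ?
0.6232 pm

Using the Compton scattering formula:
Δλ = λ_C(1 - cos θ)

where λ_C = h/(m_e·c) ≈ 2.4263 pm is the Compton wavelength of an electron.

For θ = 42°:
cos(42°) = 0.7431
1 - cos(42°) = 0.2569

Δλ = 2.4263 × 0.2569
Δλ = 0.6232 pm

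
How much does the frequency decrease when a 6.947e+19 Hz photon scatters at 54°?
1.307e+19 Hz (decrease)

Convert frequency to wavelength (c = 299792458 m/s):
λ₀ = c/f₀ = 299792458/6.947e+19 = 4.3154233e-12 m = 4.3154 pm

Calculate Compton shift:
Δλ = λ_C(1 - cos(54°)) = 1.0002 pm

Final wavelength:
λ' = λ₀ + Δλ = 4.3154 + 1.0002 = 5.3156 pm

Final frequency:
f' = c/λ' = 299792458/5.3155842e-12 = 5.6398779e+19 Hz

Frequency shift (decrease):
Δf = f₀ - f' = 6.947e+19 - 5.6398779e+19 = 1.307e+19 Hz

(Intermediate values are shown rounded; full precision is carried through to the final answer.)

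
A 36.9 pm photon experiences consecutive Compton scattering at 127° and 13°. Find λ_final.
40.8487 pm

Apply Compton shift twice:

First scattering at θ₁ = 127°:
Δλ₁ = λ_C(1 - cos(127°))
Δλ₁ = 2.4263 × 1.6018
Δλ₁ = 3.8865 pm

After first scattering:
λ₁ = 36.9 + 3.8865 = 40.7865 pm

Second scattering at θ₂ = 13°:
Δλ₂ = λ_C(1 - cos(13°))
Δλ₂ = 2.4263 × 0.0256
Δλ₂ = 0.0622 pm

Final wavelength:
λ₂ = 40.7865 + 0.0622 = 40.8487 pm

Total shift: Δλ_total = 3.8865 + 0.0622 = 3.9487 pm

(Intermediate values are shown rounded; full precision is carried through to the final answer.)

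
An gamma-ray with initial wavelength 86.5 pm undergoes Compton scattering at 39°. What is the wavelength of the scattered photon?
87.0407 pm

Using the Compton scattering formula:
λ' = λ + Δλ = λ + λ_C(1 - cos θ)

Given:
- Initial wavelength λ = 86.5 pm
- Scattering angle θ = 39°
- Compton wavelength λ_C ≈ 2.4263 pm

Calculate the shift:
Δλ = 2.4263 × (1 - cos(39°))
Δλ = 2.4263 × 0.2229
Δλ = 0.5407 pm

Final wavelength:
λ' = 86.5 + 0.5407 = 87.0407 pm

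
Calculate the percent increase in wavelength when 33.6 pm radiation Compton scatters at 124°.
11.2592%

Calculate the Compton shift:
Δλ = λ_C(1 - cos(124°))
Δλ = 2.4263 × (1 - cos(124°))
Δλ = 2.4263 × 1.5592
Δλ = 3.7831 pm

Percentage change:
(Δλ/λ₀) × 100 = (3.7831/33.6) × 100
= 11.2592%

(Intermediate values are shown rounded; full precision is carried through to the final answer.)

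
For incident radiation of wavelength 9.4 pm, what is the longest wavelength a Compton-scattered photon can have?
14.2526 pm (at θ = 180°)

The Compton shift is Δλ = λ_C(1 − cos θ).

Since cos θ ranges from −1 to 1, the factor (1 − cos θ) ranges from 0 to 2; the maximum shift occurs at θ = 180° (backscattering):
Δλ_max = 2λ_C = 2 × 2.4263 pm = 4.8526 pm

Maximum scattered wavelength:
λ'_max = λ₀ + Δλ_max = 9.4 + 4.8526 = 14.2526 pm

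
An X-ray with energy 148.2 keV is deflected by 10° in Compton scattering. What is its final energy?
147.5499 keV

First convert energy to wavelength:
λ = hc/E, with hc ≈ 1239.842 keV·pm (i.e. 1239.842 eV·nm)

For E = 148.2 keV = 148200 eV:
λ = 1239.842 keV·pm / 148.2 keV
λ = 8.3660 pm

Calculate the Compton shift:
Δλ = λ_C(1 - cos(10°)) = 2.4263 × 0.0152
Δλ = 0.0369 pm

Final wavelength:
λ' = 8.3660 + 0.0369 = 8.4029 pm

Final energy:
E' = hc/λ' = 1239.842 / 8.4029 = 147.5499 keV

(Intermediate values are shown rounded; full precision is carried through to the final answer.)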